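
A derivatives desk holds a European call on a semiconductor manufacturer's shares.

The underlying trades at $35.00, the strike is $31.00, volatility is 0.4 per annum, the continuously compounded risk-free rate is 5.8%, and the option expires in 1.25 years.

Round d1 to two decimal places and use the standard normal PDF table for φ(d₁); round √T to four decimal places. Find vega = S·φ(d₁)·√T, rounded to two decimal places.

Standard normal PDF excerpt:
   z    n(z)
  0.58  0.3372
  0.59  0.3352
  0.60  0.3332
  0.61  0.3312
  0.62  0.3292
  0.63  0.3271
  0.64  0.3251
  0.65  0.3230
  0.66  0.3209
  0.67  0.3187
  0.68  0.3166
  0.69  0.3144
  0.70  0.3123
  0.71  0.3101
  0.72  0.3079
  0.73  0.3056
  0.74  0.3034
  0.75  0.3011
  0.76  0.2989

σ√T = 0.4·√1.25 = 0.4472
d₁ = [ln(35/31) + (0.058 + ½·0.4²)·1.25] / (σ√T) = (0.1214 + 0.1725) / 0.4472 = 0.6571 ≈ 0.66
√T = √1.25 = 1.1180
φ(d₁) = φ(0.66) = 0.3209
vega = S·φ(d₁)·√T = 35·0.3209·1.1180 = 12.5568

12.56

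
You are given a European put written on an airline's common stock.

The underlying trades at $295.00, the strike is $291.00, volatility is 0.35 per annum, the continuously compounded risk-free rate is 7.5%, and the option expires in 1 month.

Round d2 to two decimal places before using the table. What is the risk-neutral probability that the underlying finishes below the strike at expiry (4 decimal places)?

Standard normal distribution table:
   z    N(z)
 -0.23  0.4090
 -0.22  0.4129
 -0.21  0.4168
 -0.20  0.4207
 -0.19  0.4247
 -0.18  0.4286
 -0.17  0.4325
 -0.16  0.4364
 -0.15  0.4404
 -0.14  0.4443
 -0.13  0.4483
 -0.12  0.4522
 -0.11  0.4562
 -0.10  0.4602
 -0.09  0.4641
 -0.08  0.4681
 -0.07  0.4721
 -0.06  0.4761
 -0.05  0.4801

T = 0.08333;  σ√T = 0.1010
d₁ = [ln(295/291) + (0.075 + ½·0.35²)·0.08333] / (σ√T) = (0.0137 + 0.0114) / 0.1010 = 0.2475 which rounds to 0.25
d₂ = 0.2475 − 0.1010 = 0.1465 which rounds to 0.15
Pr(exercise) under Q = N(−d₂) = N(-0.15) = 0.4404

0.4404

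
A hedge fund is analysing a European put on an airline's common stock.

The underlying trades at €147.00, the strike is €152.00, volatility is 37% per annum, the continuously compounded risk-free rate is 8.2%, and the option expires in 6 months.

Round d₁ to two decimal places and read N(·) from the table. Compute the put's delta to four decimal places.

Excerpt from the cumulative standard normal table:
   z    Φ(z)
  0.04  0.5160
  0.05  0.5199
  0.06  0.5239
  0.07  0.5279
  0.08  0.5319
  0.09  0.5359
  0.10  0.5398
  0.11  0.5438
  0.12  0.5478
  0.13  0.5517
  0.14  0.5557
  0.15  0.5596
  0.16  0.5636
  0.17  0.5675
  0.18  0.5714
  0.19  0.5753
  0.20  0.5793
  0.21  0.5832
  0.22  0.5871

-0.4364

T = 0.5;  σ√T = 0.2616
ln(S/K) + (r + σ²/2)T = ln(147/152) + (0.082 + 0.37²/2)·0.5 = -0.0334 + 0.0752 = 0.0418
d₁ = 0.0418 / 0.2616 = 0.1597 ≈ 0.16
N(d₁) = N(0.16) = 0.5636
Δ_put = N(d₁) − 1 = 0.5636 − 1 = -0.4364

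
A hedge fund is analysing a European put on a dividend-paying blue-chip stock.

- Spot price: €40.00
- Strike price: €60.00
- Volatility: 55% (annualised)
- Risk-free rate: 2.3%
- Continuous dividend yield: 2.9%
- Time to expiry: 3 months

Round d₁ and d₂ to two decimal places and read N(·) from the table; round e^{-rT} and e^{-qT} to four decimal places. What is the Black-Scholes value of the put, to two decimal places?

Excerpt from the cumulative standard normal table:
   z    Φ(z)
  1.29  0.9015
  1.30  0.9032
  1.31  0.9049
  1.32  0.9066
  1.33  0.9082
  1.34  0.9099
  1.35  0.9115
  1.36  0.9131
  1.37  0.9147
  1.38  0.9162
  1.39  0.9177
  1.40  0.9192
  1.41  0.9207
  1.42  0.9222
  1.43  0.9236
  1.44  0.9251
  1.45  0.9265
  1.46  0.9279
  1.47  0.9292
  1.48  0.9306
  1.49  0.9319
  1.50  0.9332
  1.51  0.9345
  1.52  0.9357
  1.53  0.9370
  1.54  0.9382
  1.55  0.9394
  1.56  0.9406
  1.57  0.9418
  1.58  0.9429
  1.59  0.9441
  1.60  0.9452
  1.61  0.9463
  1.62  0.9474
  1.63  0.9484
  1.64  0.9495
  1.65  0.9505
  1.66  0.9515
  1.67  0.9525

T = 0.25;  σ√T = 0.2750
ln(S/K) + (r − q + σ²/2)T = ln(40/60) + (0.023 − 0.029 + 0.55²/2)·0.25 = -0.4055 + 0.0363 = -0.3692
d₁ = -0.3692 / 0.2750 = -1.3424 ≈ -1.34
d₂ = d₁ − σ√T = -1.3424 − 0.2750 = -1.6174 ≈ -1.62
e^(−qT) = e^(−0.029·0.25) = 0.9928;  e^(−rT) = e^(−0.023·0.25) = 0.9943
N(−d₂) = N(1.62) = 0.9474;  N(−d₁) = N(1.34) = 0.9099
P = 60·0.9943·0.9474 − 40·0.9928·0.9099 = 56.5200 − 36.1339 = 20.3860

€20.39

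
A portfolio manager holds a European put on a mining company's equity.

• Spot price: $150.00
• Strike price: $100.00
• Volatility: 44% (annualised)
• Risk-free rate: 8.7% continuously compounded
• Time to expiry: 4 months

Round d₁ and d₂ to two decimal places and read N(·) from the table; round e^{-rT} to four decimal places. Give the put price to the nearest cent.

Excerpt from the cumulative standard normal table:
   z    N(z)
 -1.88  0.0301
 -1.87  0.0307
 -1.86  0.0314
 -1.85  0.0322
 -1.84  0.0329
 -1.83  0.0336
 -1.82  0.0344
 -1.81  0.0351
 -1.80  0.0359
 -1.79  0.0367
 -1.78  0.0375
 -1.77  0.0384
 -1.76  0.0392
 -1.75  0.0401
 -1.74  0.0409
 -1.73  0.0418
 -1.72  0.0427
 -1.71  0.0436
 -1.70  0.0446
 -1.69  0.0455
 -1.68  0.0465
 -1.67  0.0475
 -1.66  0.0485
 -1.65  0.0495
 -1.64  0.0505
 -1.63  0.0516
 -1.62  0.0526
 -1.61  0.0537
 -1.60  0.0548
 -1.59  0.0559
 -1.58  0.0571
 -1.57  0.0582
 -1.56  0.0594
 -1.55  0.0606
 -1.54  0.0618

σ√T = 0.44 × 0.5774 = 0.2540
ln(S/K) + (r + σ²/2)T = ln(150/100) + (0.087 + 0.44²/2)·0.3333 = 0.4055 + 0.0613 = 0.4667
d₁ = 0.4667 / 0.2540 = 1.8373 ⇒ 1.84
d₂ = d₁ − σ√T = 1.8373 − 0.2540 = 1.5832 ⇒ 1.58
e^(−rT) = e^(−0.087·0.3333) = 0.9714
N(−d₂) = N(-1.58) = 0.0571;  N(−d₁) = N(-1.84) = 0.0329
P = 100·0.9714·0.0571 − 150·0.0329 = 5.5467 − 4.9350 = 0.6117

$0.61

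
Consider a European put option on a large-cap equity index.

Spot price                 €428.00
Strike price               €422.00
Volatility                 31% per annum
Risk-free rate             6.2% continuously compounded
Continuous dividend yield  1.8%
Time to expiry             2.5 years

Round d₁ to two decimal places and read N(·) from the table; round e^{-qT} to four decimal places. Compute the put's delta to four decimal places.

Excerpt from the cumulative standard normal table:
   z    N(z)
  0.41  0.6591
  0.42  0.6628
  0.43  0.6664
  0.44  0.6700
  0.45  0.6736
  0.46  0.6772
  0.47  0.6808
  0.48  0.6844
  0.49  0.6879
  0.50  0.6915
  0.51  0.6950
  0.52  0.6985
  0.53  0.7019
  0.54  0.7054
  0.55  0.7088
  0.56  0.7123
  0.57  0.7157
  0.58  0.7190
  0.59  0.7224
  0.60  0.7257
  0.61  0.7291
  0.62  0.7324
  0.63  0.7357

-0.2949

T = 2.5;  σ√T = 0.4902
d₁ = [ln(428/422) + (0.062 − 0.018 + ½·0.31²)·2.5] / (σ√T) = (0.0141 + 0.2301) / 0.4902 = 0.4983 ⇒ 0.50
N(d₁) = N(0.50) = 0.6915
Δ_put = e^(−qT)·(N(d₁) − 1) = 0.9560·(0.6915 − 1) = -0.2949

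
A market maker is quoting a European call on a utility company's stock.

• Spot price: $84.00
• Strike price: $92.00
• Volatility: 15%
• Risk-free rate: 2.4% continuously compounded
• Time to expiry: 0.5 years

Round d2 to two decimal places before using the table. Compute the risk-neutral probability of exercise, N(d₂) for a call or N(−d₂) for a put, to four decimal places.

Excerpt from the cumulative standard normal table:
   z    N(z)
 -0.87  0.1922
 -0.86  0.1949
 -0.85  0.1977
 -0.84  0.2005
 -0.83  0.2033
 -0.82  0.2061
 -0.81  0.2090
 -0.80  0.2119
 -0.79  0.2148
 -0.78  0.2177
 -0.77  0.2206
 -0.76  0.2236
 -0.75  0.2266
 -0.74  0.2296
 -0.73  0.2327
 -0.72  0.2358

σ√T = 0.15·√0.5 = 0.1061
d₁ = [ln(84/92) + (0.024 + 0.15²/2)·0.5] / 0.1061 = [-0.0910 + 0.0176] / 0.1061 = -0.6915 ⇒ -0.69
d₂ = d₁ − σ√T = -0.6915 − 0.1061 = -0.7976 ⇒ -0.80
Pr(exercise) under Q = N(d₂) = 0.2119

0.2119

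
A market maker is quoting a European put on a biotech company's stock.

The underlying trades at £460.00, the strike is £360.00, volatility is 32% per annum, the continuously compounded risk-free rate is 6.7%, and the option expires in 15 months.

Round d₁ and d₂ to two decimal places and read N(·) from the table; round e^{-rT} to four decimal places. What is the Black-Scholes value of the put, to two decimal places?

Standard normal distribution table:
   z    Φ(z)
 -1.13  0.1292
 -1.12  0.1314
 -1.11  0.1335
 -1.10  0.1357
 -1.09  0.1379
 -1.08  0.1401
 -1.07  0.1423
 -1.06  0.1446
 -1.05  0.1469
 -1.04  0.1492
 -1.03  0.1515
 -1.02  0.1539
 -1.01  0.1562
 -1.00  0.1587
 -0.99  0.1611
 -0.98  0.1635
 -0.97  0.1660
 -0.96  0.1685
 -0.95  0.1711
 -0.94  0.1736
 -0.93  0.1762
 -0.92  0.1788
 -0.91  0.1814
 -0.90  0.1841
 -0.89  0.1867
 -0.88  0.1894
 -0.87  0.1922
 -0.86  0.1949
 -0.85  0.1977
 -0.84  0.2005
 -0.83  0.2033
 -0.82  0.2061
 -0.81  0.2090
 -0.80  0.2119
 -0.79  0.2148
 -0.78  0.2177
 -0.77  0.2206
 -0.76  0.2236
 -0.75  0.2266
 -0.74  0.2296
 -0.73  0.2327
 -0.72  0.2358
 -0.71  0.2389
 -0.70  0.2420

£13.60

σ√T = 0.32 × 1.1180 = 0.3578
d₁ = [ln(460/360) + (0.067 + ½·0.32²)·1.25] / (σ√T) = (0.2451 + 0.1477) / 0.3578 = 1.0981 ⇒ 1.10
d₂ = 1.0981 − 0.3578 = 0.7403 ⇒ 0.74
exp(−rT) = exp(−0.067·1.25) = 0.9197
N(−d₂) = N(-0.74) = 0.2296;  N(−d₁) = N(-1.10) = 0.1357
P = 360·0.9197·0.2296 − 460·0.1357 = 76.0187 − 62.4220 = 13.5967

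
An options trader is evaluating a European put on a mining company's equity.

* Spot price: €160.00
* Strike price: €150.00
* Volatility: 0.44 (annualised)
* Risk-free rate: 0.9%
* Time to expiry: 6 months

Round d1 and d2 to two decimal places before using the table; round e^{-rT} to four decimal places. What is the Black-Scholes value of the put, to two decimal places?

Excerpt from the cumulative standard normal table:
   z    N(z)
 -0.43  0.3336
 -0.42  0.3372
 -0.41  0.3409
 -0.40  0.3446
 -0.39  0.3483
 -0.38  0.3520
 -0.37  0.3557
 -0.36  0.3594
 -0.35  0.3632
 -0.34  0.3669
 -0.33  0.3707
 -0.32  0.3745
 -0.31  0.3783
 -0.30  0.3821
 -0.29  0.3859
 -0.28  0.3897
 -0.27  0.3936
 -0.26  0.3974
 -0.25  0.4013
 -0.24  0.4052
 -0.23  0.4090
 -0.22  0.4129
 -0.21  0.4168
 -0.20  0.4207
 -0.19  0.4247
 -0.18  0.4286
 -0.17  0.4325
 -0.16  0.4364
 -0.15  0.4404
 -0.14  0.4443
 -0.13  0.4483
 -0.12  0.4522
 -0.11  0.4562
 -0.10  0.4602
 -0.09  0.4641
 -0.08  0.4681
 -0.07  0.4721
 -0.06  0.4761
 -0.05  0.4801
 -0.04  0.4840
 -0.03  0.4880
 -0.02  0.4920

σ√T = 0.44 × 0.7071 = 0.3111
d₁ = [ln(160/150) + (0.009 + 0.44²/2)·0.5] / 0.3111 = [0.0645 + 0.0529] / 0.3111 = 0.3775 ⇒ 0.38
d₂ = d₁ − σ√T = 0.3775 − 0.3111 = 0.0663 ⇒ 0.07
e^(−rT) = e^(−0.009·0.5) = 0.9955
N(−d₂) = N(-0.07) = 0.4721;  N(−d₁) = N(-0.38) = 0.3520
P = 150·0.9955·0.4721 − 160·0.3520 = 70.4963 − 56.3200 = 14.1763

€14.18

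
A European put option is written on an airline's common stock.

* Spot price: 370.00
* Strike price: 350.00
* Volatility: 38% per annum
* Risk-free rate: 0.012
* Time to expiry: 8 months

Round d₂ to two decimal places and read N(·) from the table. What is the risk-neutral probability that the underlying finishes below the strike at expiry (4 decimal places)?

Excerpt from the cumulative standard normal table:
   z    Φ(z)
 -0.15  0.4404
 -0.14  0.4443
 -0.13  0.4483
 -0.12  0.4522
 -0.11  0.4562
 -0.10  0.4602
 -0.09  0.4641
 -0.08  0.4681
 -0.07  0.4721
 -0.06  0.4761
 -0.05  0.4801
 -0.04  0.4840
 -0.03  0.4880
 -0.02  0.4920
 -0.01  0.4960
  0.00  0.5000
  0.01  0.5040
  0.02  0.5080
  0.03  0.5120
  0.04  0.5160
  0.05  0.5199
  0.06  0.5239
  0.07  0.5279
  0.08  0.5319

0.4801

σ√T = 0.38·√0.6667 = 0.3103
d₁ = [ln(370/350) + (0.012 + ½·0.38²)·0.6667] / (σ√T) = (0.0556 + 0.0561) / 0.3103 = 0.3600 ⇒ 0.36
d₂ = 0.3600 − 0.3103 = 0.0498 ⇒ 0.05
Risk-neutral Pr[S_T < K] = N(−d₂) = N(-0.05) = 0.4801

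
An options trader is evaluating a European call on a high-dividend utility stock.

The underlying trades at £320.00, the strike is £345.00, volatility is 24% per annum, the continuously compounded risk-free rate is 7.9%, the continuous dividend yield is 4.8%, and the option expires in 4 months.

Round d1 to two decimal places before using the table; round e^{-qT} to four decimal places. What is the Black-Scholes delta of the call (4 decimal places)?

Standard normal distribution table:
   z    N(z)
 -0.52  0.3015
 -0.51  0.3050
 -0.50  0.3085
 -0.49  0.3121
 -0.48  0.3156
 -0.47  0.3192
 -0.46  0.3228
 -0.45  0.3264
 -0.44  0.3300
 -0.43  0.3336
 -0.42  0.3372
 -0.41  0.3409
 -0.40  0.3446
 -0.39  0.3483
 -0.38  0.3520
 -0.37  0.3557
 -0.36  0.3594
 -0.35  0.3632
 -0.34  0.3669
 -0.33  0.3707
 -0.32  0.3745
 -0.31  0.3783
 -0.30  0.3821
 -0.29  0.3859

T = 0.3333;  σ√T = 0.1386
d₁ = [ln(320/345) + (0.079 − 0.048 + ½·0.24²)·0.3333] / (σ√T) = (-0.0752 + 0.0199) / 0.1386 = -0.3990 which rounds to -0.40
N(d₁) = N(-0.40) = 0.3446
Δ_call = exp(−qT)·N(d₁) = 0.9841·0.3446 = 0.3391

0.3391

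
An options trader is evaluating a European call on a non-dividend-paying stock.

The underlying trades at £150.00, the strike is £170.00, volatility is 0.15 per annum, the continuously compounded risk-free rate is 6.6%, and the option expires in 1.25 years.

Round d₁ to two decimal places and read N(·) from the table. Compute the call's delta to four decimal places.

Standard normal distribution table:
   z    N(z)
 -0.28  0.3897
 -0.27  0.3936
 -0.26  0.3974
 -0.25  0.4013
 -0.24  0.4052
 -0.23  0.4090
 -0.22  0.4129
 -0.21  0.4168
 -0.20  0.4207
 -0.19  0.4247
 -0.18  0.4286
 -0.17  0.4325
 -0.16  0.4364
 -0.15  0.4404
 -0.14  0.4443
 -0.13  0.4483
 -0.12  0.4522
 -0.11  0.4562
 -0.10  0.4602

0.4325

σ√T = 0.15·√1.25 = 0.1677
d₁ = [ln(150/170) + (0.066 + 0.15²/2)·1.25] / 0.1677 = [-0.1252 + 0.0966] / 0.1677 = -0.1705 → -0.17
N(d₁) = N(-0.17) = 0.4325
Δ_call = N(d₁) = 0.4325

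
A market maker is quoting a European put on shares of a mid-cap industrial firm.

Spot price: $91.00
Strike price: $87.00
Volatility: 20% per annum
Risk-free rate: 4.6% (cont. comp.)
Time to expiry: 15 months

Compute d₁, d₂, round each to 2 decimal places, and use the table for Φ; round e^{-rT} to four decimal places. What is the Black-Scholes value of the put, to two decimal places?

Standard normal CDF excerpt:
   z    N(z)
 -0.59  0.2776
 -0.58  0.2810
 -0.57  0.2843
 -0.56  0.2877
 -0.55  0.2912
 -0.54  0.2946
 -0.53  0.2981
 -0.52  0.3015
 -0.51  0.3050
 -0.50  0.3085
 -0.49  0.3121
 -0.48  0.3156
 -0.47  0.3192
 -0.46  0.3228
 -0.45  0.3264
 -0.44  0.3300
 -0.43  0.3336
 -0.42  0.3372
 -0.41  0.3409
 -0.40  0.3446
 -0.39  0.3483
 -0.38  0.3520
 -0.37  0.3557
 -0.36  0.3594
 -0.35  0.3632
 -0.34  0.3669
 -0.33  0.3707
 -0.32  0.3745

σ√T = 0.2·√1.25 = 0.2236
d₁ = [ln(91/87) + (0.046 + 0.2²/2)·1.25] / 0.2236 = [0.0450 + 0.0825] / 0.2236 = 0.5700 ⇒ 0.57
d₂ = d₁ − σ√T = 0.5700 − 0.2236 = 0.3464 ⇒ 0.35
e^(−rT) = e^(−0.046·1.25) = 0.9441
P = 87·0.9441·N(-0.35) − 91·N(-0.57) = 87·0.9441·0.3632 − 91·0.2843 = 29.8320 − 25.8713 = 3.9607

$3.96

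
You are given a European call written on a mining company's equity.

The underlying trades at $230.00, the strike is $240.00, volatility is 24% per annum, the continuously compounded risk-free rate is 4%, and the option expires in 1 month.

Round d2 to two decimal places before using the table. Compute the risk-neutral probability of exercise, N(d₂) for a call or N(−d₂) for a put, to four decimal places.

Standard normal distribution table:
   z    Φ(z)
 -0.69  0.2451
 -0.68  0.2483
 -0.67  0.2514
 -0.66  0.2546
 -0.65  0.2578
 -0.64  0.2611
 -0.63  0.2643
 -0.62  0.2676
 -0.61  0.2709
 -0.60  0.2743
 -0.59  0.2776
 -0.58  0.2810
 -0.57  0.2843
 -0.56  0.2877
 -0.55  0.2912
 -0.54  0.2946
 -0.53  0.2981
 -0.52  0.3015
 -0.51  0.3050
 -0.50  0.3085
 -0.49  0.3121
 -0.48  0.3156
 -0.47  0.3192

0.2743

T = 0.08333;  σ√T = 0.0693
d₁ = [ln(230/240) + (0.04 + ½·0.24²)·0.08333] / (σ√T) = (-0.0426 + 0.0057) / 0.0693 = -0.5315 which rounds to -0.53
d₂ = -0.5315 − 0.0693 = -0.6008 which rounds to -0.60
Pr(exercise) under Q = N(d₂) = 0.2743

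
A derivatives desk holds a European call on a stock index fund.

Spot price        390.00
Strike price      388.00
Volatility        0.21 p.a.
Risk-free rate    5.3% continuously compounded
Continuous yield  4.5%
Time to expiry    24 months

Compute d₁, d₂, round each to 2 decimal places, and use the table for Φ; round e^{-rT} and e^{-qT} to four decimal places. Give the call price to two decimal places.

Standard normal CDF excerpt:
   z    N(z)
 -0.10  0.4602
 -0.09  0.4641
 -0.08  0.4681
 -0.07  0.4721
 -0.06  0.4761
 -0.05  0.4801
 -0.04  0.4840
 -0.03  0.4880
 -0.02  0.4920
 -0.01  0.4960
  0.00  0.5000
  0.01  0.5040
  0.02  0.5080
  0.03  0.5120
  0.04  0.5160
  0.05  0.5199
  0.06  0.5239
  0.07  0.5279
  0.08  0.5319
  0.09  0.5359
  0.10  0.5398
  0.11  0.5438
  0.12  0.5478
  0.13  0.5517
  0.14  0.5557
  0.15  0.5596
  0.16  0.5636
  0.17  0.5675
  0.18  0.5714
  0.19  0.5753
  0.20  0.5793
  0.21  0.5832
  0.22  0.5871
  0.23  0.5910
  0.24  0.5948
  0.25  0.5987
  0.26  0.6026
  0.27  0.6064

T = 2;  σ√T = 0.2970
d₁ = [ln(390/388) + (0.053 − 0.045 + 0.21²/2)·2] / 0.2970 = [0.0051 + 0.0601] / 0.2970 = 0.2197 ≈ 0.22
d₂ = d₁ − σ√T = 0.2197 − 0.2970 = -0.0773 ≈ -0.08
exp(−qT) = exp(−0.045·2) = 0.9139;  exp(−rT) = exp(−0.053·2) = 0.8994
N(d₁) = N(0.22) = 0.5871;  N(d₂) = N(-0.08) = 0.4681
C = 390·0.9139·0.5871 − 388·0.8994·0.4681 = 209.2548 − 163.3515 = 45.9032

45.90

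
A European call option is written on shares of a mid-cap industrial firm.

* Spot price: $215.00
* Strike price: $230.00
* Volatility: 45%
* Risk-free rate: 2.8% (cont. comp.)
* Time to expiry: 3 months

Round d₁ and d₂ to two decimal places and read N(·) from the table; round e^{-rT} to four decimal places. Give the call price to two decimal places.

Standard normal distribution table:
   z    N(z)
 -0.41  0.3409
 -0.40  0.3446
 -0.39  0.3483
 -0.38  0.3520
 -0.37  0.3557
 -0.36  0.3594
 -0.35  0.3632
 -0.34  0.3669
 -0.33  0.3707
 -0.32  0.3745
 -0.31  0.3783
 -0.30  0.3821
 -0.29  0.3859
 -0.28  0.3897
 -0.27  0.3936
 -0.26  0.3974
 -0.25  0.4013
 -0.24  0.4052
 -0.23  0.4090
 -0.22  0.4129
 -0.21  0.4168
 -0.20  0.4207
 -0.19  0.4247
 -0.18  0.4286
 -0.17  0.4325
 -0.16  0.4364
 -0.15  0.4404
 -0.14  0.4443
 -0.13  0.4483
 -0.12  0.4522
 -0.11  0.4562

$13.43

T = 0.25;  σ√T = 0.2250
d₁ = [ln(215/230) + (0.028 + ½·0.45²)·0.25] / (σ√T) = (-0.0674 + 0.0323) / 0.2250 = -0.1561 which rounds to -0.16
d₂ = -0.1561 − 0.2250 = -0.3811 which rounds to -0.38
exp(−rT) = exp(−0.028·0.25) = 0.9930
N(d₁) = N(-0.16) = 0.4364;  N(d₂) = N(-0.38) = 0.3520
C = 215·0.4364 − 230·0.9930·0.3520 = 93.8260 − 80.3933 = 13.4327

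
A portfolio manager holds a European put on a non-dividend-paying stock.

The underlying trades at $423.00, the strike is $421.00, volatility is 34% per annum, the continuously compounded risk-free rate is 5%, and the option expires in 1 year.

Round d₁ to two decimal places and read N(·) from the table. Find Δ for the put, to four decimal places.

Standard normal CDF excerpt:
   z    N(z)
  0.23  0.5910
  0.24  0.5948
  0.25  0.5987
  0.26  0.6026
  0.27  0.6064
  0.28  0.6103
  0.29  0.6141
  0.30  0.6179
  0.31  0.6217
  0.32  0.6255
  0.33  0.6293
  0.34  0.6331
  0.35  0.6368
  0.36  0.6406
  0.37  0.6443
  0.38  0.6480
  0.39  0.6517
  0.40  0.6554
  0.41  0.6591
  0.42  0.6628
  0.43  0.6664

σ√T = 0.34·√1 = 0.3400
d₁ = [ln(423/421) + (0.05 + 0.34²/2)·1] / 0.3400 = [0.0047 + 0.1078] / 0.3400 = 0.3310 → 0.33
N(d₁) = N(0.33) = 0.6293
Δ_put = N(d₁) − 1 = 0.6293 − 1 = -0.3707

-0.3707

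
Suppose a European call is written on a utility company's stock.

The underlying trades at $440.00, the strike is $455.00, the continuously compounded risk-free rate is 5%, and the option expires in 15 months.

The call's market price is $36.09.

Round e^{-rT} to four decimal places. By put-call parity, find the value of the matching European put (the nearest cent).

e^(−rT) = e^(−0.05·1.25) = 0.9394
Put-call parity: C − P = S − K·e^(−rT) = 440 − 455·0.9394 = 440 − 427.4270 = 12.5730
P = C − (C − P) = 36.09 − (12.5730) = 23.5170

$23.52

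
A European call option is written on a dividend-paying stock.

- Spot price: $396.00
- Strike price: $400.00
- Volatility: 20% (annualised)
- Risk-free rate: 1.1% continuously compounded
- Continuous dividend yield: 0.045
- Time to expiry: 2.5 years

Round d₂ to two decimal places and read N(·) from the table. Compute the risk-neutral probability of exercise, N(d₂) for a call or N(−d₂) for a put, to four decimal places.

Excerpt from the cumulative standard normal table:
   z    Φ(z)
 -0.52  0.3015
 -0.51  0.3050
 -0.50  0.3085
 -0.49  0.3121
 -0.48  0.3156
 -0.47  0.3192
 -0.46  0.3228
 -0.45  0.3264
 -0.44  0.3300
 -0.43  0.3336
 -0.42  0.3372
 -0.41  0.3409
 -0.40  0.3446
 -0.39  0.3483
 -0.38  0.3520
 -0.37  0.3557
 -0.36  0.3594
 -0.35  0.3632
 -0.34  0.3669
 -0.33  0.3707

0.3228

σ√T = 0.2·√2.5 = 0.3162
d₁ = [ln(396/400) + (0.011 − 0.045 + ½·0.2²)·2.5] / (σ√T) = (-0.0101 − 0.0350) / 0.3162 = -0.1425 ⇒ -0.14
d₂ = -0.1425 − 0.3162 = -0.4587 ⇒ -0.46
Risk-neutral Pr[S_T > K] = N(d₂) = N(-0.46) = 0.3228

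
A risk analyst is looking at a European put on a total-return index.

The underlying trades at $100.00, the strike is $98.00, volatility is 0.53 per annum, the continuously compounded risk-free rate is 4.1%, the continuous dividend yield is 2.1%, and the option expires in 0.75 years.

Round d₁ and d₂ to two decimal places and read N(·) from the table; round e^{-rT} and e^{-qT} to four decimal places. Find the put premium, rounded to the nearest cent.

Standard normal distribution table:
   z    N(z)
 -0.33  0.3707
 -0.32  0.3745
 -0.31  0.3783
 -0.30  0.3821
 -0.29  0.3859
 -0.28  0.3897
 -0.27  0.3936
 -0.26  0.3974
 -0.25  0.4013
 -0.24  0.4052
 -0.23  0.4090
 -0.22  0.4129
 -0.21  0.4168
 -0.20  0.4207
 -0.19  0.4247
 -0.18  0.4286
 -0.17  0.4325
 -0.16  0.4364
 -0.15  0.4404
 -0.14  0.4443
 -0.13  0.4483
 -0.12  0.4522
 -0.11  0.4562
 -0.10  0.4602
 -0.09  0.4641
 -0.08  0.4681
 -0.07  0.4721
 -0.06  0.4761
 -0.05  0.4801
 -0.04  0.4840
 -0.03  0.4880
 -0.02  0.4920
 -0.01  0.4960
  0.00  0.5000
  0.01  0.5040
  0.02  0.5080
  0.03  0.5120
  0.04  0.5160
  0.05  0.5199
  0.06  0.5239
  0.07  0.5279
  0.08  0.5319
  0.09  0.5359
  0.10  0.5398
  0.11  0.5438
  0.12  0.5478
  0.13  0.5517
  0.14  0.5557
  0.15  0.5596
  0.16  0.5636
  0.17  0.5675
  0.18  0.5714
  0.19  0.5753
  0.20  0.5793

$15.94

T = 0.75;  σ√T = 0.4590
d₁ = [ln(100/98) + (0.041 − 0.021 + ½·0.53²)·0.75] / (σ√T) = (0.0202 + 0.1203) / 0.4590 = 0.3062 ≈ 0.31
d₂ = 0.3062 − 0.4590 = -0.1528 ≈ -0.15
e^(−qT) = e^(−0.021·0.75) = 0.9844;  e^(−rT) = e^(−0.041·0.75) = 0.9697
N(−d₂) = N(0.15) = 0.5596;  N(−d₁) = N(-0.31) = 0.3783
P = 98·0.9697·0.5596 − 100·0.9844·0.3783 = 53.1791 − 37.2399 = 15.9393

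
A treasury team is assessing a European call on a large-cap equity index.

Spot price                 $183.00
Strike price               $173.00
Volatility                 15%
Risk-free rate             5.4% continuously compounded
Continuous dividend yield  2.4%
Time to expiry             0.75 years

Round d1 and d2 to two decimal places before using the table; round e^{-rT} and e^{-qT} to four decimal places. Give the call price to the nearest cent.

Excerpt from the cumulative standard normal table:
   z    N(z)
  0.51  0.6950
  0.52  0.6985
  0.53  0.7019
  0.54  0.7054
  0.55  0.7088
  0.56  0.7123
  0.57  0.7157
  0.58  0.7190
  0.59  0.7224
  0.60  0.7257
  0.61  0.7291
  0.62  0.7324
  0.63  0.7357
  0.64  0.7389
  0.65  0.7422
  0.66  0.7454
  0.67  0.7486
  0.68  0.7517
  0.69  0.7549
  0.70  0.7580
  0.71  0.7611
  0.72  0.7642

$17.37

σ√T = 0.15 × 0.8660 = 0.1299
d₁ = [ln(183/173) + (0.054 − 0.024 + 0.15²/2)·0.75] / 0.1299 = [0.0562 + 0.0309] / 0.1299 = 0.6707 ≈ 0.67
d₂ = d₁ − σ√T = 0.6707 − 0.1299 = 0.5408 ≈ 0.54
e^(−qT) = e^(−0.024·0.75) = 0.9822;  e^(−rT) = e^(−0.054·0.75) = 0.9603
N(d₁) = N(0.67) = 0.7486;  N(d₂) = N(0.54) = 0.7054
C = 183·0.9822·0.7486 − 173·0.9603·0.7054 = 134.5553 − 117.1894 = 17.3659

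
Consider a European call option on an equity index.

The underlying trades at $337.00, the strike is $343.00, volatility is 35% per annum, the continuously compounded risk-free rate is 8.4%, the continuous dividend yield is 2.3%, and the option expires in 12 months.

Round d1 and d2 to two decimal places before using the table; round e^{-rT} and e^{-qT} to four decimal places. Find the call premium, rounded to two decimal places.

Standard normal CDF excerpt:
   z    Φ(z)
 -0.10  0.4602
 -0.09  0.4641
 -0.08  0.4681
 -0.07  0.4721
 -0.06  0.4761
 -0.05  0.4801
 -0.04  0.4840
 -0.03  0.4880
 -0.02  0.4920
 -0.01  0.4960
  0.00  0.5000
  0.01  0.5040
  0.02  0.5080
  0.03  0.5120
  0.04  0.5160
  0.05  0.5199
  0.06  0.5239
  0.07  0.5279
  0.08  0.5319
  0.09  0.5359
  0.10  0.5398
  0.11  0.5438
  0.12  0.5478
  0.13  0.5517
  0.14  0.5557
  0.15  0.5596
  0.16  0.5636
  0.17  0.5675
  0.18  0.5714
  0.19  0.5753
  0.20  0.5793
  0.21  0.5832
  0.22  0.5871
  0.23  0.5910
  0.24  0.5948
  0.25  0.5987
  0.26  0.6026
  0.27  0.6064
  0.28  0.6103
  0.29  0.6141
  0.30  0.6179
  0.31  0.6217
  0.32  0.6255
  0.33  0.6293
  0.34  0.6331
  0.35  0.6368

T = 1;  σ√T = 0.3500
d₁ = [ln(337/343) + (0.084 − 0.023 + 0.35²/2)·1] / 0.3500 = [-0.0176 + 0.1222] / 0.3500 = 0.2989 which rounds to 0.30
d₂ = d₁ − σ√T = 0.2989 − 0.3500 = -0.0511 which rounds to -0.05
exp(−qT) = exp(−0.023·1) = 0.9773;  exp(−rT) = exp(−0.084·1) = 0.9194
N(d₁) = N(0.30) = 0.6179;  N(d₂) = N(-0.05) = 0.4801
C = 337·0.9773·0.6179 − 343·0.9194·0.4801 = 203.5054 − 151.4016 = 52.1039

$52.10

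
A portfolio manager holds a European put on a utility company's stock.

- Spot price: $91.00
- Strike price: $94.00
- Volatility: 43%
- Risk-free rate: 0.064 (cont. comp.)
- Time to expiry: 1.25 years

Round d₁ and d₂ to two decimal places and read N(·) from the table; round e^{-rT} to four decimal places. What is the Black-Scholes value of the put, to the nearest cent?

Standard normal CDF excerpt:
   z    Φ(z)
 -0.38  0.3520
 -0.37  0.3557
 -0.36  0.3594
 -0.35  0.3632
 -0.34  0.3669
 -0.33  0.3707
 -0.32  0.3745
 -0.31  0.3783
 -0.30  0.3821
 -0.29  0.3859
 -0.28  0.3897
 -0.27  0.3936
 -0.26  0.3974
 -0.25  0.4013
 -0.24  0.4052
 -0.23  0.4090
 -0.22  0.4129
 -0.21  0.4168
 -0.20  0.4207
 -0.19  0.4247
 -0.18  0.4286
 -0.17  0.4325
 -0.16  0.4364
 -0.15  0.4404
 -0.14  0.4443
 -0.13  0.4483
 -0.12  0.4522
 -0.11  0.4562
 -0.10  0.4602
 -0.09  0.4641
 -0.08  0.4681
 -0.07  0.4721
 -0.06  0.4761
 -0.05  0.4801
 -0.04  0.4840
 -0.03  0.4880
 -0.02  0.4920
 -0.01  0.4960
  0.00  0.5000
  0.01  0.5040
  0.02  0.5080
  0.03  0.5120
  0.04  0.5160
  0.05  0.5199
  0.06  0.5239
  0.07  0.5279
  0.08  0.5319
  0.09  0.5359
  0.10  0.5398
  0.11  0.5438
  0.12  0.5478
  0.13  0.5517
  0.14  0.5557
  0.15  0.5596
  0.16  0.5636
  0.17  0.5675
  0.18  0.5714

$14.83

σ√T = 0.43·√1.25 = 0.4808
d₁ = [ln(91/94) + (0.064 + 0.43²/2)·1.25] / 0.4808 = [-0.0324 + 0.1956] / 0.4808 = 0.3393 → 0.34
d₂ = d₁ − σ√T = 0.3393 − 0.4808 = -0.1414 → -0.14
e^(−rT) = e^(−0.064·1.25) = 0.9231
P = 94·0.9231·N(0.14) − 91·N(-0.34) = 94·0.9231·0.5557 − 91·0.3669 = 48.2189 − 33.3879 = 14.8310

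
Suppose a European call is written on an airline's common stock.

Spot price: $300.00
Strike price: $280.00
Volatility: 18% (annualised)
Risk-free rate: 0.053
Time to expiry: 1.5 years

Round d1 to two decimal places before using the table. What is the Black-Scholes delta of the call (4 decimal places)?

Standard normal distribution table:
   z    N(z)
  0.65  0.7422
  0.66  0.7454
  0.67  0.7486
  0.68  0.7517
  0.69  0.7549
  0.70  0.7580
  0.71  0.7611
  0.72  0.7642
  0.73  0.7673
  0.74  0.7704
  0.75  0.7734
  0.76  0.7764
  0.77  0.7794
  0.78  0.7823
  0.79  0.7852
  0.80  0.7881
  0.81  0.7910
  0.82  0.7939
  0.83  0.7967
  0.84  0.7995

0.7823

σ√T = 0.18 × 1.2247 = 0.2205
d₁ = [ln(300/280) + (0.053 + 0.18²/2)·1.5] / 0.2205 = [0.0690 + 0.1038] / 0.2205 = 0.7838 → 0.78
N(d₁) = N(0.78) = 0.7823
Δ_call = N(d₁) = 0.7823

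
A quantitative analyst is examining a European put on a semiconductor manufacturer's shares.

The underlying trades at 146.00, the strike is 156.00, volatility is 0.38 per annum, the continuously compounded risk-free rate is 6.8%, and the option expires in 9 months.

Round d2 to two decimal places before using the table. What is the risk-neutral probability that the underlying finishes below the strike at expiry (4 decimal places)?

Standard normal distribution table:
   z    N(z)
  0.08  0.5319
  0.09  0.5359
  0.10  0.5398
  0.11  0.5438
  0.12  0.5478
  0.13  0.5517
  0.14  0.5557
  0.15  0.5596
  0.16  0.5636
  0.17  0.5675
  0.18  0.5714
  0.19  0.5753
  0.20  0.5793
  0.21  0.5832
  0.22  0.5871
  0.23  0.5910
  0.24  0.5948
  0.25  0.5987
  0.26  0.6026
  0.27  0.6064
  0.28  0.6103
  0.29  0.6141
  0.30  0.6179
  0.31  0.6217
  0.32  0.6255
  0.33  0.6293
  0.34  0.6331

0.5832

T = 0.75;  σ√T = 0.3291
d₁ = [ln(146/156) + (0.068 + ½·0.38²)·0.75] / (σ√T) = (-0.0662 + 0.1051) / 0.3291 = 0.1182 ≈ 0.12
d₂ = 0.1182 − 0.3291 = -0.2109 ≈ -0.21
Pr(exercise) under Q = N(−d₂) = N(0.21) = 0.5832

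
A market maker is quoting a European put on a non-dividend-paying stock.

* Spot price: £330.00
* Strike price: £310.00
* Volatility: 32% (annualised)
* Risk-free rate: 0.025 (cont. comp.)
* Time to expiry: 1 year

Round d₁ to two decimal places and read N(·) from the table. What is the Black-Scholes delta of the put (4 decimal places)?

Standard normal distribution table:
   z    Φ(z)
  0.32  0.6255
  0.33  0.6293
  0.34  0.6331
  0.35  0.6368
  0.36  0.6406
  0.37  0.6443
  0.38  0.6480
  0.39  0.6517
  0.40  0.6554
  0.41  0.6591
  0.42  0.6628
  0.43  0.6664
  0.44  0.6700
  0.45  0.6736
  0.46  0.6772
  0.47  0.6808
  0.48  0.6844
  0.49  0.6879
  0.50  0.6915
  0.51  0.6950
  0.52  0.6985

σ√T = 0.32 × 1.0000 = 0.3200
d₁ = [ln(330/310) + (0.025 + ½·0.32²)·1] / (σ√T) = (0.0625 + 0.0762) / 0.3200 = 0.4335 ⇒ 0.43
N(d₁) = N(0.43) = 0.6664
Δ_put = N(d₁) − 1 = 0.6664 − 1 = -0.3336

-0.3336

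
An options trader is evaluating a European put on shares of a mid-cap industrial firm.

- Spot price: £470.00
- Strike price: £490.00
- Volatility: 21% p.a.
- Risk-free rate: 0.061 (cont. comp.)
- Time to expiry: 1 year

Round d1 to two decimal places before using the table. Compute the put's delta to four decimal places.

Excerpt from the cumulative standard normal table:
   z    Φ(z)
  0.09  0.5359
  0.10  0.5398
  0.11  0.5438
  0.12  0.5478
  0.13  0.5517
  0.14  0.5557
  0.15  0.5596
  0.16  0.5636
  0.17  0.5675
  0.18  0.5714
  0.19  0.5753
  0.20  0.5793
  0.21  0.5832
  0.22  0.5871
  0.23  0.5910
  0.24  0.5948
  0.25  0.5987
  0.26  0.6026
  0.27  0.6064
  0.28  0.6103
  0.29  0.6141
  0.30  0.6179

T = 1;  σ√T = 0.2100
ln(S/K) + (r + σ²/2)T = ln(470/490) + (0.061 + 0.21²/2)·1 = -0.0417 + 0.0830 = 0.0414
d₁ = 0.0414 / 0.2100 = 0.1970 ⇒ 0.20
N(d₁) = N(0.20) = 0.5793
Δ_put = N(d₁) − 1 = 0.5793 − 1 = -0.4207

-0.4207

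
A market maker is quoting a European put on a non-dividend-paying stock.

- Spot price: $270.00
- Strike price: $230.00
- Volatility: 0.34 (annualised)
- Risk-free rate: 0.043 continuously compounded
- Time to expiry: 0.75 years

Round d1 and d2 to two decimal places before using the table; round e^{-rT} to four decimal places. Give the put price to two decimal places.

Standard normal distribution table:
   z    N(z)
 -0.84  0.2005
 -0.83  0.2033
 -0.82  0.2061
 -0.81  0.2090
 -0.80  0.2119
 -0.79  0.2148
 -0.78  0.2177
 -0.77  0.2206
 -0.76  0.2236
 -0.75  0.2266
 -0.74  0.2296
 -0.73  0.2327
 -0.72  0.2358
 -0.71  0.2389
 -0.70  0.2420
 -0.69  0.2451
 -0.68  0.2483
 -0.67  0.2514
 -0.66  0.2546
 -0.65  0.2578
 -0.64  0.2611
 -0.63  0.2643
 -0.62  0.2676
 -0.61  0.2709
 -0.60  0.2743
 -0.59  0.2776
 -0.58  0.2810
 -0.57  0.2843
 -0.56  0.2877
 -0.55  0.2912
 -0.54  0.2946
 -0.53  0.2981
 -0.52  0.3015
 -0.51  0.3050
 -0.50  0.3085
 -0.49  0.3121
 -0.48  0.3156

T = 0.75;  σ√T = 0.2944
d₁ = [ln(270/230) + (0.043 + ½·0.34²)·0.75] / (σ√T) = (0.1603 + 0.0756) / 0.2944 = 0.8013 → 0.80
d₂ = 0.8013 − 0.2944 = 0.5069 → 0.51
exp(−rT) = exp(−0.043·0.75) = 0.9683
N(−d₂) = N(-0.51) = 0.3050;  N(−d₁) = N(-0.80) = 0.2119
P = 230·0.9683·0.3050 − 270·0.2119 = 67.9262 − 57.2130 = 10.7132

$10.71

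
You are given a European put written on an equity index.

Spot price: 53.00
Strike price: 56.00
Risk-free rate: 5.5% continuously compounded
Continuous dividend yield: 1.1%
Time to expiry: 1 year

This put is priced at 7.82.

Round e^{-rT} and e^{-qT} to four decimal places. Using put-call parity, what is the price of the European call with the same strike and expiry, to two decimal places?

7.24

exp(−qT) = exp(−0.011·1) = 0.9891;  exp(−rT) = exp(−0.055·1) = 0.9465
Put-call parity: C − P = S·e^(−qT) − K·e^(−rT) = 53·0.9891 − 56·0.9465 = 52.4223 − 53.0040 = -0.5817
C = P + (C − P) = 7.82 + (-0.5817) = 7.2383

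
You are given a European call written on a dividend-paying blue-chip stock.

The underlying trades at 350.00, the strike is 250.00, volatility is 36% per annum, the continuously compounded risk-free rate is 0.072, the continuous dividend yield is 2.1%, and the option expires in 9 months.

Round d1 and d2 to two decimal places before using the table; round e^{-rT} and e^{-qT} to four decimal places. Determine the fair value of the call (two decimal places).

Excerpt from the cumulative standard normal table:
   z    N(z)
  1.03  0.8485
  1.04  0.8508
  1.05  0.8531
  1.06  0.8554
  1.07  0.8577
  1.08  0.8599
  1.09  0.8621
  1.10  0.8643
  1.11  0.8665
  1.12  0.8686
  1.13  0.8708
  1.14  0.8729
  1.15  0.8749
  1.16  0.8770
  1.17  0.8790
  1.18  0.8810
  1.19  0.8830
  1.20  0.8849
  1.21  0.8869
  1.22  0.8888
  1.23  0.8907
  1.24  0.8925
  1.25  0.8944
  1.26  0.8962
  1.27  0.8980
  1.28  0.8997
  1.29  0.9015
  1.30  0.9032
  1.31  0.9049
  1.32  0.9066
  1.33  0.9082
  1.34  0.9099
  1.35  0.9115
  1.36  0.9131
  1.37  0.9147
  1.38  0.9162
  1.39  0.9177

T = 0.75;  σ√T = 0.3118
ln(S/K) + (r − q + σ²/2)T = ln(350/250) + (0.072 − 0.021 + 0.36²/2)·0.75 = 0.3365 + 0.0868 = 0.4233
d₁ = 0.4233 / 0.3118 = 1.3578 → 1.36
d₂ = d₁ − σ√T = 1.3578 − 0.3118 = 1.0460 → 1.05
exp(−qT) = exp(−0.021·0.75) = 0.9844;  exp(−rT) = exp(−0.072·0.75) = 0.9474
N(d₁) = N(1.36) = 0.9131;  N(d₂) = N(1.05) = 0.8531
C = 350·0.9844·0.9131 − 250·0.9474·0.8531 = 314.5995 − 202.0567 = 112.5427

112.54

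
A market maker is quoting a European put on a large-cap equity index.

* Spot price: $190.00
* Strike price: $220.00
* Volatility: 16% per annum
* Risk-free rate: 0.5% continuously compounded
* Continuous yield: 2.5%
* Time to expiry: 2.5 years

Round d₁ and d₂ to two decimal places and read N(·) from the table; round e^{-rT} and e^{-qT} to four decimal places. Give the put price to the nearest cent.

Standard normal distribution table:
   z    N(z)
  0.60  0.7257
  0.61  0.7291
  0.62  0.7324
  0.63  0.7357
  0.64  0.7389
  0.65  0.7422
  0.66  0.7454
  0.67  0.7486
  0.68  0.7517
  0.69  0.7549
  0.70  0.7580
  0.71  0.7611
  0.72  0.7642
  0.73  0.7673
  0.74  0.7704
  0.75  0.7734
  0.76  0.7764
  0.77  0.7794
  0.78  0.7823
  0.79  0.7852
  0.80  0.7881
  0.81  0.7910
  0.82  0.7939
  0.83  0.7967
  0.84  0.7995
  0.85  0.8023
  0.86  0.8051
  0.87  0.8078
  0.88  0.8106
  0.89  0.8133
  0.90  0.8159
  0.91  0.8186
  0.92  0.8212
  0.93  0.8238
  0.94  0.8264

σ√T = 0.16 × 1.5811 = 0.2530
d₁ = [ln(190/220) + (0.005 − 0.025 + ½·0.16²)·2.5] / (σ√T) = (-0.1466 − 0.0180) / 0.2530 = -0.6507 ⇒ -0.65
d₂ = -0.6507 − 0.2530 = -0.9036 ⇒ -0.90
e^(−qT) = e^(−0.025·2.5) = 0.9394;  e^(−rT) = e^(−0.005·2.5) = 0.9876
N(−d₂) = N(0.90) = 0.8159;  N(−d₁) = N(0.65) = 0.7422
P = 220·0.9876·0.8159 − 190·0.9394·0.7422 = 177.2722 − 132.4723 = 44.7999

$44.80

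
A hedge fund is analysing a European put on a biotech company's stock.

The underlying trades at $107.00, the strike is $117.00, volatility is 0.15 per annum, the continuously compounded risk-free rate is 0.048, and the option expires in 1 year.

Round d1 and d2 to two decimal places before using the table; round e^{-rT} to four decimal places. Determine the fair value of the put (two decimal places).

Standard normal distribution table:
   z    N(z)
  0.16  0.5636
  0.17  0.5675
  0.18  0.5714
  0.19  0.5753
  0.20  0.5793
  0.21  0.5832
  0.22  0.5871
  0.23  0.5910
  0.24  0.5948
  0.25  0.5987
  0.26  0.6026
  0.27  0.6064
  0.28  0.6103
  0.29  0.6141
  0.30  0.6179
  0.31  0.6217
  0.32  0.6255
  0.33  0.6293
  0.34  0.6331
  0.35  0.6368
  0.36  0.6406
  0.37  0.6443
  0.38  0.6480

σ√T = 0.15 × 1.0000 = 0.1500
ln(S/K) + (r + σ²/2)T = ln(107/117) + (0.048 + 0.15²/2)·1 = -0.0893 + 0.0592 = -0.0301
d₁ = -0.0301 / 0.1500 = -0.2006 ⇒ -0.20
d₂ = d₁ − σ√T = -0.2006 − 0.1500 = -0.3506 ⇒ -0.35
exp(−rT) = exp(−0.048·1) = 0.9531
N(−d₂) = N(0.35) = 0.6368;  N(−d₁) = N(0.20) = 0.5793
P = 117·0.9531·0.6368 − 107·0.5793 = 71.0113 − 61.9851 = 9.0262

$9.03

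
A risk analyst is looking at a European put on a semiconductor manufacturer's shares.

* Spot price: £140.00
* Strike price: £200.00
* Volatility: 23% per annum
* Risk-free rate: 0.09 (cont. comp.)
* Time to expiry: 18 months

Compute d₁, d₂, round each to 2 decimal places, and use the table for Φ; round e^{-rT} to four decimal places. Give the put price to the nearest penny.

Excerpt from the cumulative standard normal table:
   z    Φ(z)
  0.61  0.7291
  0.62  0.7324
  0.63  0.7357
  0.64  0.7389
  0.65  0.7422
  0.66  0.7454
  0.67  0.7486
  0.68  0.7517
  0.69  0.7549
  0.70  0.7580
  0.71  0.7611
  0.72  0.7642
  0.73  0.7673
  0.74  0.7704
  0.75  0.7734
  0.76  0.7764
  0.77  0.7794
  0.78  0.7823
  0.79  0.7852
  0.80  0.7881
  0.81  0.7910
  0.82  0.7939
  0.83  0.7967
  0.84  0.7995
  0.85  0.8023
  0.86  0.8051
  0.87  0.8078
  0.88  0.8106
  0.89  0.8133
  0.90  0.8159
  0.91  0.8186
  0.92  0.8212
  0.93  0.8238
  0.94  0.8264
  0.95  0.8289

£40.04

σ√T = 0.23·√1.5 = 0.2817
d₁ = [ln(140/200) + (0.09 + ½·0.23²)·1.5] / (σ√T) = (-0.3567 + 0.1747) / 0.2817 = -0.6461 → -0.65
d₂ = -0.6461 − 0.2817 = -0.9278 → -0.93
exp(−rT) = exp(−0.09·1.5) = 0.8737
N(−d₂) = N(0.93) = 0.8238;  N(−d₁) = N(0.65) = 0.7422
P = 200·0.8737·0.8238 − 140·0.7422 = 143.9508 − 103.9080 = 40.0428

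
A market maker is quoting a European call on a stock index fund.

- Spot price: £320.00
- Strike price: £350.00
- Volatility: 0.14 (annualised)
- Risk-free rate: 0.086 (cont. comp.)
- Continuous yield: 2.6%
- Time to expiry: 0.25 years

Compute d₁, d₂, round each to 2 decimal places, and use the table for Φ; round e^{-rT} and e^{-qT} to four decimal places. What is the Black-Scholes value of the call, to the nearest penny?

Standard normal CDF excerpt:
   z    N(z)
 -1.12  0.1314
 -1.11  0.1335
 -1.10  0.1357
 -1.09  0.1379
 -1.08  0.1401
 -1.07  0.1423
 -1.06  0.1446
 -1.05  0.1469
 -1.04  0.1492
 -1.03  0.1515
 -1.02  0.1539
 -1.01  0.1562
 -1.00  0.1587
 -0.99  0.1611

£1.68

T = 0.25;  σ√T = 0.0700
d₁ = [ln(320/350) + (0.086 − 0.026 + 0.14²/2)·0.25] / 0.0700 = [-0.0896 + 0.0175] / 0.0700 = -1.0309 → -1.03
d₂ = d₁ − σ√T = -1.0309 − 0.0700 = -1.1009 → -1.10
e^(−qT) = e^(−0.026·0.25) = 0.9935;  e^(−rT) = e^(−0.086·0.25) = 0.9787
C = 320·0.9935·N(-1.03) − 350·0.9787·N(-1.10) = 320·0.9935·0.1515 − 350·0.9787·0.1357 = 48.1649 − 46.4834 = 1.6815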